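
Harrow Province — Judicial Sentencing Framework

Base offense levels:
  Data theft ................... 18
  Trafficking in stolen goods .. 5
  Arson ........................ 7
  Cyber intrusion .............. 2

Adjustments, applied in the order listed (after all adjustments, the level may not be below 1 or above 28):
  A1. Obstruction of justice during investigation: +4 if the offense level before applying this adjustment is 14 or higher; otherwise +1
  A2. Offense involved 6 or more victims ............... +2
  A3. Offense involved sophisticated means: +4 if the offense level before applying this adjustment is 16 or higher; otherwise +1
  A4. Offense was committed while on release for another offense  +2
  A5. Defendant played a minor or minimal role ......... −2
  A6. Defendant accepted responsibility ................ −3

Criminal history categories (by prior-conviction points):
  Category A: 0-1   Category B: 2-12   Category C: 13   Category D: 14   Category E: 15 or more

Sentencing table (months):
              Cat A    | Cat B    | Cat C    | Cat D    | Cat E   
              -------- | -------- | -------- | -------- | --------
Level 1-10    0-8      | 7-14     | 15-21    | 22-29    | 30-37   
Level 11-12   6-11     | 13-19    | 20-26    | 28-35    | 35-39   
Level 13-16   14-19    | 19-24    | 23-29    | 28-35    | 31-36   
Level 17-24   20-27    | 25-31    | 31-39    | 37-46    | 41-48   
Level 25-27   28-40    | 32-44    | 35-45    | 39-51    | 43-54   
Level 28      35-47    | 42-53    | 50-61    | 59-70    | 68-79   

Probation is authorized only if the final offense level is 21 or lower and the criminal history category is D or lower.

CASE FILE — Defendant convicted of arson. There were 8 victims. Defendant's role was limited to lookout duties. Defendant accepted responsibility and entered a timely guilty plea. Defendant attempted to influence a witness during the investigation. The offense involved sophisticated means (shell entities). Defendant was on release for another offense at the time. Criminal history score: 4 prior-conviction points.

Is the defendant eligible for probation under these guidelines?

Base offense level for arson: 7.
A1 applies (level before this adjustment is 7 < 14, so +1): 7 + 1 = 8.
A2 applies: 8 + 2 = 10.
A3 applies (level before this adjustment is 10 < 16, so +1): 10 + 1 = 11.
A4 applies: 11 + 2 = 13.
A5 applies: 13 − 2 = 11.
A6 applies: 11 − 3 = 8.
Final offense level: 8.
Criminal history: 4 prior points → Category B (2-12).
Level 8 falls in the 1-10 band.
Grid: Level 1-10 × Category B = 7-14 months.
Probation check: level 8 ≤ 21 and category B ≤ D → eligible.

Yes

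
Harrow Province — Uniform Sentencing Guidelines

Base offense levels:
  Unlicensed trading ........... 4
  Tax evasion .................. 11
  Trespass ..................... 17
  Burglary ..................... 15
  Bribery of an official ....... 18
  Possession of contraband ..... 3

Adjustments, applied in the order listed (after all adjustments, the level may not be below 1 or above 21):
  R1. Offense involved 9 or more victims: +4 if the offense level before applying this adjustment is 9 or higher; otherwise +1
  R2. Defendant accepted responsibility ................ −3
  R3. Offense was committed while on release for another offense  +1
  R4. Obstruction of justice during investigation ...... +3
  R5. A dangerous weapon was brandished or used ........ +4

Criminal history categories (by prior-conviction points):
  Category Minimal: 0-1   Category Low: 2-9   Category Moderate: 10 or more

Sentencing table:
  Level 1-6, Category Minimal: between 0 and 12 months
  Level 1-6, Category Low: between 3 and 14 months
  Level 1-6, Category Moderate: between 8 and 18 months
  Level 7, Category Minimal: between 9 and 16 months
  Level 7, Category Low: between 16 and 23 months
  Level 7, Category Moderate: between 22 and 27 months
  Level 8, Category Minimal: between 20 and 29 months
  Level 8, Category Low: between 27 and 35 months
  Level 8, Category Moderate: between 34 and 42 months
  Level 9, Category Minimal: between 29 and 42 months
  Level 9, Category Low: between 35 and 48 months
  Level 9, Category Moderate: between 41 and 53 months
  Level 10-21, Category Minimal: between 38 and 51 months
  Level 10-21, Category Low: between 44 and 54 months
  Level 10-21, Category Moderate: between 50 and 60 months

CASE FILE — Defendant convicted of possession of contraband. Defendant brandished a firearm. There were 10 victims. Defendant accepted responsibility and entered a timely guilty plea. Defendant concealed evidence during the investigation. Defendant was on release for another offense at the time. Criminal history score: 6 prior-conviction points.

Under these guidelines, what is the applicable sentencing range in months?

35-48 months

Base offense level for possession of contraband: 3.
R1 applies (level before this adjustment is 3 < 9, so +1): 3 + 1 = 4.
R2 applies: 4 − 3 = 1.
R3 applies: 1 + 1 = 2.
R4 applies: 2 + 3 = 5.
R5 applies: 5 + 4 = 9.
Final offense level: 9.
Criminal history: 6 prior points → Category Low (2-9).
Level 9 falls in the 9 band.
Grid: Level 9 × Category Low = 35-48 months.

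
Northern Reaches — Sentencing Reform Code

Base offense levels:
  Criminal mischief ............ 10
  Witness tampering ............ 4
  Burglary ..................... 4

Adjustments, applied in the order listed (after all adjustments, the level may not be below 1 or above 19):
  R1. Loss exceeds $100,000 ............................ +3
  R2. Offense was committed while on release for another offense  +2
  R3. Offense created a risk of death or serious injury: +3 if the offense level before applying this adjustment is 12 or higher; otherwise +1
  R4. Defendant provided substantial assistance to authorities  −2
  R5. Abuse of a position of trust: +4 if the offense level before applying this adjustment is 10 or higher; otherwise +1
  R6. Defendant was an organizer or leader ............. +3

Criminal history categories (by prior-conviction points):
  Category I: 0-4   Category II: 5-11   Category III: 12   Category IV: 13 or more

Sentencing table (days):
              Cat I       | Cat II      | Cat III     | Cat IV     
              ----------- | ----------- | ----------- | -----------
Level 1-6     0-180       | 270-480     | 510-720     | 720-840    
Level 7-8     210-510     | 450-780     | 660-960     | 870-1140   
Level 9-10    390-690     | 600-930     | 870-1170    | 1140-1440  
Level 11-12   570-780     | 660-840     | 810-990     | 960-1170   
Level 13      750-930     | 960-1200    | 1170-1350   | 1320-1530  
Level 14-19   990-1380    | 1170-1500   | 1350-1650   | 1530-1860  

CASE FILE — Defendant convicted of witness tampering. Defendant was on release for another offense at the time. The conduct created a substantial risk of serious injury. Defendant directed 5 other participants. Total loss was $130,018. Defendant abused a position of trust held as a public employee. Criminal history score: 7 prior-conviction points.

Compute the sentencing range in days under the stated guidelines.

1170-1500 days

Base offense level for witness tampering: 4.
R1 applies: 4 + 3 = 7.
R2 applies: 7 + 2 = 9.
R3 applies (level before this adjustment is 9 < 12, so +1): 9 + 1 = 10.
R5 applies (level before this adjustment is 10 ≥ 10, so +4): 10 + 4 = 14.
R6 applies: 14 + 3 = 17.
Final offense level: 17.
Criminal history: 7 prior points → Category II (5-11).
Level 17 falls in the 14-19 band.
Grid: Level 14-19 × Category II = 1170-1500 days.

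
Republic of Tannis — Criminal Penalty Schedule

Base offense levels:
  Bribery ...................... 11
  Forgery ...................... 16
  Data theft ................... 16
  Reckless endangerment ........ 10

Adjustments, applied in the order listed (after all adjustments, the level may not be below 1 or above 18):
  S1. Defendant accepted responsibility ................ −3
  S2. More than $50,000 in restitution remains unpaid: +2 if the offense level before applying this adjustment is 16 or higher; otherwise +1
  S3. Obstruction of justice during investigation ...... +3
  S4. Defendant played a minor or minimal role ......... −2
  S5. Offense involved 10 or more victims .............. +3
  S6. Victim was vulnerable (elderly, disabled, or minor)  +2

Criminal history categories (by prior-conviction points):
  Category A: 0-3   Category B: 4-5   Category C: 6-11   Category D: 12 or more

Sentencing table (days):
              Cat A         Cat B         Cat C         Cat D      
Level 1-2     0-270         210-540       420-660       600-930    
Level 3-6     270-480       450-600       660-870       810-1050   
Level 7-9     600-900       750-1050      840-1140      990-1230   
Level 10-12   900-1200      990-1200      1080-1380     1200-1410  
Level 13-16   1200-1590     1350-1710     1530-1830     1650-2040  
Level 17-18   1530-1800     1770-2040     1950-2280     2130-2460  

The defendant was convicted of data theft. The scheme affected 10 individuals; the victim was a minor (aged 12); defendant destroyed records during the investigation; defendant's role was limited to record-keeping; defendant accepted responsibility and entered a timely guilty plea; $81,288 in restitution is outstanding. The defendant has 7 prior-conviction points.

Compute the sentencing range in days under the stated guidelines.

1950-2280 days

Base offense level for data theft: 16.
S1 applies: 16 − 3 = 13.
S2 applies (level before this adjustment is 13 < 16, so +1): 13 + 1 = 14.
S3 applies: 14 + 3 = 17.
S4 applies: 17 − 2 = 15.
S5 applies: 15 + 3 = 18.
S6 applies: 18 + 2 = 20.
Level 20 exceeds the maximum of 18; capped at 18.
Final offense level: 18.
Criminal history: 7 prior points → Category C (6-11).
Level 18 falls in the 17-18 band.
Grid: Level 17-18 × Category C = 1950-2280 days.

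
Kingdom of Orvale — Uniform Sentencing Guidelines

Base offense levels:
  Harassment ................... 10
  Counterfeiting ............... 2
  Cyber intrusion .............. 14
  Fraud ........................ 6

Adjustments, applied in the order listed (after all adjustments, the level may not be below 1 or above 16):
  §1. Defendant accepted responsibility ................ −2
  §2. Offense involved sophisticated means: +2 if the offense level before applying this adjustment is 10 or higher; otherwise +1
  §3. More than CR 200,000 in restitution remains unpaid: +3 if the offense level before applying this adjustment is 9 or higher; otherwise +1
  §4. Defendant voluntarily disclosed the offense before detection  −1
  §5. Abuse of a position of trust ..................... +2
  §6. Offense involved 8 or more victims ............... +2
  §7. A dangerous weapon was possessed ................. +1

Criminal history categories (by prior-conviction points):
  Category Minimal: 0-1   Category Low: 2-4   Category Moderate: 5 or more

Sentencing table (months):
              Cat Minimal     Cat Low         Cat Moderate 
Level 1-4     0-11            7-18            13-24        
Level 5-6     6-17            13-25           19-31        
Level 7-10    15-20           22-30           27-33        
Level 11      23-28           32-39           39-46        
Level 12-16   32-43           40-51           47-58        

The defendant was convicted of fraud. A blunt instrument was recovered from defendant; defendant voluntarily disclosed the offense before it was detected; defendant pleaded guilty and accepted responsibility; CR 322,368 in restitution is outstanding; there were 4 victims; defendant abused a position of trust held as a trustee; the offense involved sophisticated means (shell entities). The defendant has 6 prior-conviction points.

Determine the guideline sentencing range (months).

Base offense level for fraud: 6.
§1 applies: 6 − 2 = 4.
§2 applies (level before this adjustment is 4 < 10, so +1): 4 + 1 = 5.
§3 applies (level before this adjustment is 5 < 9, so +1): 5 + 1 = 6.
§4 applies: 6 − 1 = 5.
§5 applies: 5 + 2 = 7.
§6 does not apply.
§7 applies: 7 + 1 = 8.
Final offense level: 8.
Criminal history: 6 prior points → Category Moderate (5+).
Level 8 falls in the 7-10 band.
Grid: Level 7-10 × Category Moderate = 27-33 months.

27-33 months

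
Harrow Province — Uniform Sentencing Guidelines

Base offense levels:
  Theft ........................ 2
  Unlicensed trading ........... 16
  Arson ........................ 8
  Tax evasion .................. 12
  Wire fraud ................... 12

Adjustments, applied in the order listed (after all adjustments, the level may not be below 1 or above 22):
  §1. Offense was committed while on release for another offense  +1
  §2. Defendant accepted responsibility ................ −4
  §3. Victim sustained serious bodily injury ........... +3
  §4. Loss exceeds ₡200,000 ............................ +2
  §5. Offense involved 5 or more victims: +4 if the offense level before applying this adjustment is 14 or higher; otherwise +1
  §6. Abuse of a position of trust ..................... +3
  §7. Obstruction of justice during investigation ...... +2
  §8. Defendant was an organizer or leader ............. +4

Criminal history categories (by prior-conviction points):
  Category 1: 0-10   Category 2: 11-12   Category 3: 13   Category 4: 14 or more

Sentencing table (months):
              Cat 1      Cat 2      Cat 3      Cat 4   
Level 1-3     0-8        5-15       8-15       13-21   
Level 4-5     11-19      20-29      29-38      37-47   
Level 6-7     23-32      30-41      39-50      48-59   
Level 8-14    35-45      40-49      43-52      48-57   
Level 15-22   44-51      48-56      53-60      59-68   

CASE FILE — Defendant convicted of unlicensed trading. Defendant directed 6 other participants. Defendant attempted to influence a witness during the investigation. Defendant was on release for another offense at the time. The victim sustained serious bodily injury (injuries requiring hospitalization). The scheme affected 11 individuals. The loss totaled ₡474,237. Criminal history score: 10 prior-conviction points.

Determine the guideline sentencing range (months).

44-51 months

Base offense level for unlicensed trading: 16.
§1 applies: 16 + 1 = 17.
§2 does not apply.
§3 applies: 17 + 3 = 20.
§4 applies: 20 + 2 = 22.
§5 applies (level before this adjustment is 22 ≥ 14, so +4): 22 + 4 = 26.
§6 does not apply.
§7 applies: 26 + 2 = 28.
§8 applies: 28 + 4 = 32.
Level 32 exceeds the maximum of 22; capped at 22.
Final offense level: 22.
Criminal history: 10 prior points → Category 1 (0-10).
Level 22 falls in the 15-22 band.
Grid: Level 15-22 × Category 1 = 44-51 months.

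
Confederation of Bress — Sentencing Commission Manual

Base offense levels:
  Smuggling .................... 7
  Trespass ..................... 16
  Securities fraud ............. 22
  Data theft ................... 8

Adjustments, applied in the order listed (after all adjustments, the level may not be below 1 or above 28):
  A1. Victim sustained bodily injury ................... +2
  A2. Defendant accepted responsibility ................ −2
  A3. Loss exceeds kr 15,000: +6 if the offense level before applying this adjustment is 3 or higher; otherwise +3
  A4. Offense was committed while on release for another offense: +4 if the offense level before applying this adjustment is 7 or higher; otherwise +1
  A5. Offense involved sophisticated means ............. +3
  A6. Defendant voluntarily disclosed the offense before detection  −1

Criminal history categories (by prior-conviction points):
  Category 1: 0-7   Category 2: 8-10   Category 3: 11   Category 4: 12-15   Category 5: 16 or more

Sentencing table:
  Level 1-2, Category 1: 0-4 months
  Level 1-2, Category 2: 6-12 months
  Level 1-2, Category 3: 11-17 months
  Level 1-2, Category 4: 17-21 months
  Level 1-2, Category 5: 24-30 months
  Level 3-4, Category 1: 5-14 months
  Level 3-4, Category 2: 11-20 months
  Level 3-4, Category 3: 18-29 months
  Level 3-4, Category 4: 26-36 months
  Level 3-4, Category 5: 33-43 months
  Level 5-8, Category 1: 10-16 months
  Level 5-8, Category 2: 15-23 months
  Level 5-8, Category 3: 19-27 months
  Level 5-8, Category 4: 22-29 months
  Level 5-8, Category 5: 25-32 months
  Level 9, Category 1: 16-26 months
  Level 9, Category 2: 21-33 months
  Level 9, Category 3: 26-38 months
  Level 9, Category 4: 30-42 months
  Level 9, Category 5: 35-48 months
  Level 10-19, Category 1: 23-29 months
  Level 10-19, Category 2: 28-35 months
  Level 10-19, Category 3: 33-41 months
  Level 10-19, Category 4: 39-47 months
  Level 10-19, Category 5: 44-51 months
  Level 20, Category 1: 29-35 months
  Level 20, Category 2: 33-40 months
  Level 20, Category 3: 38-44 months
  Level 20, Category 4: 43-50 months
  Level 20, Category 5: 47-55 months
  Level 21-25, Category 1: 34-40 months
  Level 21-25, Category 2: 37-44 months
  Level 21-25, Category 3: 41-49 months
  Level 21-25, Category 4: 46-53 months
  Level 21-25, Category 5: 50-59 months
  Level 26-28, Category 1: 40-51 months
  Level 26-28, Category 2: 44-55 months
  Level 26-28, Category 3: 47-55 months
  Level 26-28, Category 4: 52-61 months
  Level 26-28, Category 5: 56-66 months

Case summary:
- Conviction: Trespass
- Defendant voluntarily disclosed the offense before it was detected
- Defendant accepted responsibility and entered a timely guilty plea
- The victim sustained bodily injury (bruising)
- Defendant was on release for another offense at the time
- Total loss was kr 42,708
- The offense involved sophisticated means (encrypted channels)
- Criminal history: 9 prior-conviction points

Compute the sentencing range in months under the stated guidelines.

Base offense level for trespass: 16.
A1 applies: 16 + 2 = 18.
A2 applies: 18 − 2 = 16.
A3 applies (level before this adjustment is 16 ≥ 3, so +6): 16 + 6 = 22.
A4 applies (level before this adjustment is 22 ≥ 7, so +4): 22 + 4 = 26.
A5 applies: 26 + 3 = 29.
A6 applies: 29 − 1 = 28.
Final offense level: 28.
Criminal history: 9 prior points → Category 2 (8-10).
Level 28 falls in the 26-28 band.
Grid: Level 26-28 × Category 2 = 44-55 months.

44-55 months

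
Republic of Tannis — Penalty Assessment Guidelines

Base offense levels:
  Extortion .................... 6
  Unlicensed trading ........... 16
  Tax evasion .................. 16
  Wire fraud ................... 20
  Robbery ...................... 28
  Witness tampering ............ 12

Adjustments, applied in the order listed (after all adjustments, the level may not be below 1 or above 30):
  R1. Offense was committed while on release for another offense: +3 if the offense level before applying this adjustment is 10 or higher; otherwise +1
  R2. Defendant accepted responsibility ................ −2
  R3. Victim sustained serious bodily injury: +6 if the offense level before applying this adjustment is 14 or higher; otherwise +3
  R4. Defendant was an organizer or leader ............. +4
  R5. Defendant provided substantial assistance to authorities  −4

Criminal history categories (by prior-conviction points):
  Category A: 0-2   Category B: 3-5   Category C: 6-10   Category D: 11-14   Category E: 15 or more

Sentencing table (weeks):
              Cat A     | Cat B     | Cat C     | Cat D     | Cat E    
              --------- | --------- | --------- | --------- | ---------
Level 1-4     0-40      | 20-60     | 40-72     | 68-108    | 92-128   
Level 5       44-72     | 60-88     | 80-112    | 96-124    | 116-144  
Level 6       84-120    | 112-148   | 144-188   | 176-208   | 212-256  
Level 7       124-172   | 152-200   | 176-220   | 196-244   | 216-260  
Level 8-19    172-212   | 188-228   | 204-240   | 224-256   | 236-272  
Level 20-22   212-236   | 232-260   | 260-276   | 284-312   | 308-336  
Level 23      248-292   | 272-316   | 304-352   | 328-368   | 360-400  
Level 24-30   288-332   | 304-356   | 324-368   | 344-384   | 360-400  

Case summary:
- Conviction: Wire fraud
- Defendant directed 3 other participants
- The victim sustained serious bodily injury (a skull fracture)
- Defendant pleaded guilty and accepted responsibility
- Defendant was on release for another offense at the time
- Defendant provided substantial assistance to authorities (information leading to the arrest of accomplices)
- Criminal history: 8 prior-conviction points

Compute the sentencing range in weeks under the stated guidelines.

324-368 weeks

Base offense level for wire fraud: 20.
R1 applies (level before this adjustment is 20 ≥ 10, so +3): 20 + 3 = 23.
R2 applies: 23 − 2 = 21.
R3 applies (level before this adjustment is 21 ≥ 14, so +6): 21 + 6 = 27.
R4 applies: 27 + 4 = 31.
R5 applies: 31 − 4 = 27.
Final offense level: 27.
Criminal history: 8 prior points → Category C (6-10).
Level 27 falls in the 24-30 band.
Grid: Level 24-30 × Category C = 324-368 weeks.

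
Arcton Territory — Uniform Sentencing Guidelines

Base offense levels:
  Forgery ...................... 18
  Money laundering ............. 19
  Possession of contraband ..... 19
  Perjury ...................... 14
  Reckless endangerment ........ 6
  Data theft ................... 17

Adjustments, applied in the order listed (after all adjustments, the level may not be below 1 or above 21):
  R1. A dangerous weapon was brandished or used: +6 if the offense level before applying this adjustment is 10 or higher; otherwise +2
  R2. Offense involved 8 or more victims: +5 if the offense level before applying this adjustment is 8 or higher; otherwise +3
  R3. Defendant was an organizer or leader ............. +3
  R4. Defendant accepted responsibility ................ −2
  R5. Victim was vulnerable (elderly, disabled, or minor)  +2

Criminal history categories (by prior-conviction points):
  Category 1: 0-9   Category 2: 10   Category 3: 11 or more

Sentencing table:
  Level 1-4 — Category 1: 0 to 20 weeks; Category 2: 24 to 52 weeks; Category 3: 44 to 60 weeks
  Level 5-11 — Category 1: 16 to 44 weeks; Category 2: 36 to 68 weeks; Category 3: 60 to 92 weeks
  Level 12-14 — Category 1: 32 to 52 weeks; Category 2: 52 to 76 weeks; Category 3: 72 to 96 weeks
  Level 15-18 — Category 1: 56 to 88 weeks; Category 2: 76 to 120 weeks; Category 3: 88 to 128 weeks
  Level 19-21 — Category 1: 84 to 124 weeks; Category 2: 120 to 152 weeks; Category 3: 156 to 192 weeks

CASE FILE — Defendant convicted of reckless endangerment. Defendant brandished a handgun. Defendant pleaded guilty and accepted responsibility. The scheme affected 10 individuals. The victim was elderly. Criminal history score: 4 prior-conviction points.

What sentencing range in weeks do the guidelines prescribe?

Base offense level for reckless endangerment: 6.
R1 applies (level before this adjustment is 6 < 10, so +2): 6 + 2 = 8.
R2 applies (level before this adjustment is 8 ≥ 8, so +5): 8 + 5 = 13.
R4 applies: 13 − 2 = 11.
R5 applies: 11 + 2 = 13.
Final offense level: 13.
Criminal history: 4 prior points → Category 1 (0-9).
Level 13 falls in the 12-14 band.
Grid: Level 12-14 × Category 1 = 32-52 weeks.

32-52 weeks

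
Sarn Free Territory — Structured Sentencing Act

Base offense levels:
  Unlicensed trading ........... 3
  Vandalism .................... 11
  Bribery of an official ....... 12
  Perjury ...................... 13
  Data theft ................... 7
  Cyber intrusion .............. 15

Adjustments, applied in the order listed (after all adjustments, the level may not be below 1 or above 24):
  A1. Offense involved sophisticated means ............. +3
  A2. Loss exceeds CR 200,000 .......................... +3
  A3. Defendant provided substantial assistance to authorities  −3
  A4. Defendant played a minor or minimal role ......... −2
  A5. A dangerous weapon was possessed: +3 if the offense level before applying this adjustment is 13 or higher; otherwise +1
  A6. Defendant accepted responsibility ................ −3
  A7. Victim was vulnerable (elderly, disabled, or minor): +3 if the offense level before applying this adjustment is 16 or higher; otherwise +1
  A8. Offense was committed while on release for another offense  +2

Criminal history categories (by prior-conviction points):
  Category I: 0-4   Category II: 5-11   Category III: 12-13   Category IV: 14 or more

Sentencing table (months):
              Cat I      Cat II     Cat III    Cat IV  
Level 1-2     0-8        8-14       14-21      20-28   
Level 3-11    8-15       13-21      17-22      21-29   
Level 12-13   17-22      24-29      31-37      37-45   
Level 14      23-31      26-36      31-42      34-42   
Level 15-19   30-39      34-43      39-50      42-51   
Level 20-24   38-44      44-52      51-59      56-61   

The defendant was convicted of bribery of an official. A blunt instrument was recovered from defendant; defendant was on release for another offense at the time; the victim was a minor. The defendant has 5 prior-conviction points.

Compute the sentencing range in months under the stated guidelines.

Base offense level for bribery of an official: 12.
A3 does not apply.
A5 applies (level before this adjustment is 12 < 13, so +1): 12 + 1 = 13.
A6 does not apply.
A7 applies (level before this adjustment is 13 < 16, so +1): 13 + 1 = 14.
A8 applies: 14 + 2 = 16.
Final offense level: 16.
Criminal history: 5 prior points → Category II (5-11).
Level 16 falls in the 15-19 band.
Grid: Level 15-19 × Category II = 34-43 months.

34-43 months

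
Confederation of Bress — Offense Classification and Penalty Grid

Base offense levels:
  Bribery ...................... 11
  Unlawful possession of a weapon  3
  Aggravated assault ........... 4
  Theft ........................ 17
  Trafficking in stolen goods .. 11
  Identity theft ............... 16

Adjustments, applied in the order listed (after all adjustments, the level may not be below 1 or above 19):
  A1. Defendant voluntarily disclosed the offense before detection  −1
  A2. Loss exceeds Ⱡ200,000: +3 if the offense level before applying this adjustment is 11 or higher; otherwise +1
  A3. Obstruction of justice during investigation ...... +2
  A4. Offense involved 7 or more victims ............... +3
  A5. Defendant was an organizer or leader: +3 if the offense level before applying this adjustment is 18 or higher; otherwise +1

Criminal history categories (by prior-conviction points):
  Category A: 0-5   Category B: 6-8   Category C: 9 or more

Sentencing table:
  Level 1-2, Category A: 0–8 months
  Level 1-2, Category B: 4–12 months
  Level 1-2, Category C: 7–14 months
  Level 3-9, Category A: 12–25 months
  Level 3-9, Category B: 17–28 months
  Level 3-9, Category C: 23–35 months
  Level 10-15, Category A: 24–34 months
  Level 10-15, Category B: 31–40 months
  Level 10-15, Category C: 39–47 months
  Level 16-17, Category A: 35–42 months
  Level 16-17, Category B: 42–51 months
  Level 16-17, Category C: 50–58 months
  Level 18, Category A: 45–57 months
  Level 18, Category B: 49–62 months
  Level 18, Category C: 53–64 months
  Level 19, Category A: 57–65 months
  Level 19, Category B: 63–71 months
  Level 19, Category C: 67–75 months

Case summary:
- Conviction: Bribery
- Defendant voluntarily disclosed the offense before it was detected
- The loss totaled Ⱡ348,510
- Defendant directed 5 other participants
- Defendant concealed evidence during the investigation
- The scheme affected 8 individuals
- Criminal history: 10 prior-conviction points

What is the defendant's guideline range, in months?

50-58 months

Base offense level for bribery: 11.
A1 applies: 11 − 1 = 10.
A2 applies (level before this adjustment is 10 < 11, so +1): 10 + 1 = 11.
A3 applies: 11 + 2 = 13.
A4 applies: 13 + 3 = 16.
A5 applies (level before this adjustment is 16 < 18, so +1): 16 + 1 = 17.
Final offense level: 17.
Criminal history: 10 prior points → Category C (9+).
Level 17 falls in the 16-17 band.
Grid: Level 16-17 × Category C = 50-58 months.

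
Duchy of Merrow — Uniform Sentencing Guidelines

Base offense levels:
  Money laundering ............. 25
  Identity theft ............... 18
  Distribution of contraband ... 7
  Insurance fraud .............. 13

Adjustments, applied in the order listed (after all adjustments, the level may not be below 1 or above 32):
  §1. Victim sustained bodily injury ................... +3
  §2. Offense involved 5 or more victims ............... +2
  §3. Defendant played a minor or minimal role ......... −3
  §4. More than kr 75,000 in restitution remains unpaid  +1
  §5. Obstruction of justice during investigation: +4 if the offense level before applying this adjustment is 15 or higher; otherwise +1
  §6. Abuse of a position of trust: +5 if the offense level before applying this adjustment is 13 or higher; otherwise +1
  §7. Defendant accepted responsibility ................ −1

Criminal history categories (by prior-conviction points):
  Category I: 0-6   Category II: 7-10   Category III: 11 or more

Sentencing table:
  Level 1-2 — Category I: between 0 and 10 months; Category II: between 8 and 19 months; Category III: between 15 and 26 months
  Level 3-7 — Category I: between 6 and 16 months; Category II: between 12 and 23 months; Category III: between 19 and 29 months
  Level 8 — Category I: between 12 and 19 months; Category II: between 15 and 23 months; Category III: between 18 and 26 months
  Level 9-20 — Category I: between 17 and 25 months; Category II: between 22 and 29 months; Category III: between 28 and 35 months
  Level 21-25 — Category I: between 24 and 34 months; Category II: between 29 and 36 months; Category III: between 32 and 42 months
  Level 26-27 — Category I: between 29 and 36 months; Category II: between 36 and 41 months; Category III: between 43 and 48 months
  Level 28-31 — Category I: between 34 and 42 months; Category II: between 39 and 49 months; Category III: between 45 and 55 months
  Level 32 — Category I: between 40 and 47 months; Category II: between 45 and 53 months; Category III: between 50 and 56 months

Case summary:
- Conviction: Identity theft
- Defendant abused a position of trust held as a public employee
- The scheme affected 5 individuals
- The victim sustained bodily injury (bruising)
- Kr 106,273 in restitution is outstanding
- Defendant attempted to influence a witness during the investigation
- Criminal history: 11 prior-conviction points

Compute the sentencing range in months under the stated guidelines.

Base offense level for identity theft: 18.
§1 applies: 18 + 3 = 21.
§2 applies: 21 + 2 = 23.
§4 applies: 23 + 1 = 24.
§5 applies (level before this adjustment is 24 ≥ 15, so +4): 24 + 4 = 28.
§6 applies (level before this adjustment is 28 ≥ 13, so +5): 28 + 5 = 33.
Level 33 exceeds the maximum of 32; capped at 32.
Final offense level: 32.
Criminal history: 11 prior points → Category III (11+).
Level 32 falls in the 32 band.
Grid: Level 32 × Category III = 50-56 months.

50-56 months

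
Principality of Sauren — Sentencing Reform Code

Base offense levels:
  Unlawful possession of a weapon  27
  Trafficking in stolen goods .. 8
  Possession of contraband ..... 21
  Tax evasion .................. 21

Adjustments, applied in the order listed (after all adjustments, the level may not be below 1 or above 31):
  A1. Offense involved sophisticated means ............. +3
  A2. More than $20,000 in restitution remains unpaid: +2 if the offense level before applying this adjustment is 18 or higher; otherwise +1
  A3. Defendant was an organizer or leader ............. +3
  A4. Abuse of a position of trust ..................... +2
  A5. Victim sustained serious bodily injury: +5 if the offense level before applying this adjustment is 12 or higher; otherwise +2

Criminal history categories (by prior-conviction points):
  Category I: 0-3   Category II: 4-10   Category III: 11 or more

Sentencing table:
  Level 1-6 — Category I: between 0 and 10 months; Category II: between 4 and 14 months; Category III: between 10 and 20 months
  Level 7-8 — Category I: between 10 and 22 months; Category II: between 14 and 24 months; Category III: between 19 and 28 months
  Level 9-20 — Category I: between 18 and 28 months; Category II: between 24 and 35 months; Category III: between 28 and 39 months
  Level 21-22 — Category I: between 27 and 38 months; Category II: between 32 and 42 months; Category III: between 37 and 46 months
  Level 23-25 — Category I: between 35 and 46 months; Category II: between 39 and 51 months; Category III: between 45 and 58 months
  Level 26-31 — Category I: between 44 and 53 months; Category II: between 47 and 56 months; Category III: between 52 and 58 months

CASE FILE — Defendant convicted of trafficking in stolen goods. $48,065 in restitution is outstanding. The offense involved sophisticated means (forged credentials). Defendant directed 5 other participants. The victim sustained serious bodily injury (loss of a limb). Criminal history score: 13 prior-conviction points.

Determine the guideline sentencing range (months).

Base offense level for trafficking in stolen goods: 8.
A1 applies: 8 + 3 = 11.
A2 applies (level before this adjustment is 11 < 18, so +1): 11 + 1 = 12.
A3 applies: 12 + 3 = 15.
A5 applies (level before this adjustment is 15 ≥ 12, so +5): 15 + 5 = 20.
Final offense level: 20.
Criminal history: 13 prior points → Category III (11+).
Level 20 falls in the 9-20 band.
Grid: Level 9-20 × Category III = 28-39 months.

28-39 months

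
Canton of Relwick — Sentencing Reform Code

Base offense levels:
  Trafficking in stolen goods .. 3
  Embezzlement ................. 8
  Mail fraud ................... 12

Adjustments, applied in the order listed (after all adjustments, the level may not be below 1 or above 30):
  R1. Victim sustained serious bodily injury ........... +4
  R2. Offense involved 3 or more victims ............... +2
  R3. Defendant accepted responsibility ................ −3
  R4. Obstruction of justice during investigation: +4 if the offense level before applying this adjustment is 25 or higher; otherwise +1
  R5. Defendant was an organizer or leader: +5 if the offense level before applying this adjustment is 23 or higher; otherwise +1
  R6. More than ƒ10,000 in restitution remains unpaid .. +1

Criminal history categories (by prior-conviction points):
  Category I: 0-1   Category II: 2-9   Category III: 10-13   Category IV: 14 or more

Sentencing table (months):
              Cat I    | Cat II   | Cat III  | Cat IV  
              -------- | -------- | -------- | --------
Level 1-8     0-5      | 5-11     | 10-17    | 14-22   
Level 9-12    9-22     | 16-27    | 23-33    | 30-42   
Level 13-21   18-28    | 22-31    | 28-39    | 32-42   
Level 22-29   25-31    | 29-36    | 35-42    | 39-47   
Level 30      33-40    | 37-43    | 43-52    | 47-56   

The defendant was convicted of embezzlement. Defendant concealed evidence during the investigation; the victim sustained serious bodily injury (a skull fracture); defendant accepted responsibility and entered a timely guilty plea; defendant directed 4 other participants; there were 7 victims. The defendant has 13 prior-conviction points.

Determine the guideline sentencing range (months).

Base offense level for embezzlement: 8.
R1 applies: 8 + 4 = 12.
R2 applies: 12 + 2 = 14.
R3 applies: 14 − 3 = 11.
R4 applies (level before this adjustment is 11 < 25, so +1): 11 + 1 = 12.
R5 applies (level before this adjustment is 12 < 23, so +1): 12 + 1 = 13.
R6 does not apply.
Final offense level: 13.
Criminal history: 13 prior points → Category III (10-13).
Level 13 falls in the 13-21 band.
Grid: Level 13-21 × Category III = 28-39 months.

28-39 months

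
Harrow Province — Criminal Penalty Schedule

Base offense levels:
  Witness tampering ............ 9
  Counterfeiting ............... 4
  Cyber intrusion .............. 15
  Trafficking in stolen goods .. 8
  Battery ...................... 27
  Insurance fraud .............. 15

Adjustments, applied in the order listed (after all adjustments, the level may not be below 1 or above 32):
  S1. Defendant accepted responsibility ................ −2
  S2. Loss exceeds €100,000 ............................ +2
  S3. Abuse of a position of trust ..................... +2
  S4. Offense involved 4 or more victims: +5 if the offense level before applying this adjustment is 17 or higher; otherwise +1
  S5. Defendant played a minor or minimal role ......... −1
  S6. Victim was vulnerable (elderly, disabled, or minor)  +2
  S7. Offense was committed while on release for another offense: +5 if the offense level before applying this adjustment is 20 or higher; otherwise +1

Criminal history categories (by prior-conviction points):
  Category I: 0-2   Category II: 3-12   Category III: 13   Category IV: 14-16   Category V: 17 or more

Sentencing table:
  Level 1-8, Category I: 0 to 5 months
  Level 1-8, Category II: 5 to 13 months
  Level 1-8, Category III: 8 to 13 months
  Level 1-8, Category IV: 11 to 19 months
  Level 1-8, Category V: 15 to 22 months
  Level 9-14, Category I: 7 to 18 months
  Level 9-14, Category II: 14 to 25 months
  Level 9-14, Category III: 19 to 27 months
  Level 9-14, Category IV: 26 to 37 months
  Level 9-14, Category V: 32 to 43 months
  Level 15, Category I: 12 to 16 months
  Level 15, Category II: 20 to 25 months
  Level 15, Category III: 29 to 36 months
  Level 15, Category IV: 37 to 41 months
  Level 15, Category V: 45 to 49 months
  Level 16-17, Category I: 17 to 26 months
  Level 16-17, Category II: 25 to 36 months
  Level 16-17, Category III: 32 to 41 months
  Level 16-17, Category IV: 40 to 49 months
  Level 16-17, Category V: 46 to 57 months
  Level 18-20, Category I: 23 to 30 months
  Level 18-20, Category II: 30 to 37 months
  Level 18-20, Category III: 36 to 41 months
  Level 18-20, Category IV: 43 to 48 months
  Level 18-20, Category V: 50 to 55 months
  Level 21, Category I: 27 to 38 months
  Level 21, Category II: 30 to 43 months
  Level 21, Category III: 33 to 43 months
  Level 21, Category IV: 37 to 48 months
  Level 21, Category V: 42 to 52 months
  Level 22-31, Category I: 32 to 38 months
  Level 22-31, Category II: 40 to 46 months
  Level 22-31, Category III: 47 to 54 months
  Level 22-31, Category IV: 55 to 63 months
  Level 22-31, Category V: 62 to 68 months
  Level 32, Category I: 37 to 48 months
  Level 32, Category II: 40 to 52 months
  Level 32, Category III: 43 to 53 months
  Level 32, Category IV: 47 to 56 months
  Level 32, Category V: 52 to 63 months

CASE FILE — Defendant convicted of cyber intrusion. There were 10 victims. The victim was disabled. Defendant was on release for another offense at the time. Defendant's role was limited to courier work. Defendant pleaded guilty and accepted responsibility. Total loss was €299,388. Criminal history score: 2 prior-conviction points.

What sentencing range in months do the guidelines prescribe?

23-30 months

Base offense level for cyber intrusion: 15.
S1 applies: 15 − 2 = 13.
S2 applies: 13 + 2 = 15.
S3 does not apply.
S4 applies (level before this adjustment is 15 < 17, so +1): 15 + 1 = 16.
S5 applies: 16 − 1 = 15.
S6 applies: 15 + 2 = 17.
S7 applies (level before this adjustment is 17 < 20, so +1): 17 + 1 = 18.
Final offense level: 18.
Criminal history: 2 prior points → Category I (0-2).
Level 18 falls in the 18-20 band.
Grid: Level 18-20 × Category I = 23-30 months.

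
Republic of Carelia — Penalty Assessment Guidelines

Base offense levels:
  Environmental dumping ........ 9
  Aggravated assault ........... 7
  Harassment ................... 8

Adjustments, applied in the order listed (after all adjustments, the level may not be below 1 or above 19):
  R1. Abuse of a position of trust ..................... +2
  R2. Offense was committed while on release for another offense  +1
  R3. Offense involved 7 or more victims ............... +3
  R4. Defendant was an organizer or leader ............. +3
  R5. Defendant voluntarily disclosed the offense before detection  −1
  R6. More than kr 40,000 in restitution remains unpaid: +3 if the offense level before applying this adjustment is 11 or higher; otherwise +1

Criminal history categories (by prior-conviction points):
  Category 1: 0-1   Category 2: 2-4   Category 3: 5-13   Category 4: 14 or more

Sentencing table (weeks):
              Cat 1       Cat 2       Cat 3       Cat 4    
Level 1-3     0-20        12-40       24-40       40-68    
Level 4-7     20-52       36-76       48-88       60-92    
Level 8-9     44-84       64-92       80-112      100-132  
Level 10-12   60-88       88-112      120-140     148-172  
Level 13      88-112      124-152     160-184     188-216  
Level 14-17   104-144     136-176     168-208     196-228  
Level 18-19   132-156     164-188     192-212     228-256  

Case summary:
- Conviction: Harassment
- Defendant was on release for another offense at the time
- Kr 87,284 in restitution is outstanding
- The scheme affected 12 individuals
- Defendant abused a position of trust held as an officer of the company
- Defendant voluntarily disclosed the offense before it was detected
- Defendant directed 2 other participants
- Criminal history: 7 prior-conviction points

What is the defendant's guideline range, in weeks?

192-212 weeks

Base offense level for harassment: 8.
R1 applies: 8 + 2 = 10.
R2 applies: 10 + 1 = 11.
R3 applies: 11 + 3 = 14.
R4 applies: 14 + 3 = 17.
R5 applies: 17 − 1 = 16.
R6 applies (level before this adjustment is 16 ≥ 11, so +3): 16 + 3 = 19.
Final offense level: 19.
Criminal history: 7 prior points → Category 3 (5-13).
Level 19 falls in the 18-19 band.
Grid: Level 18-19 × Category 3 = 192-212 weeks.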